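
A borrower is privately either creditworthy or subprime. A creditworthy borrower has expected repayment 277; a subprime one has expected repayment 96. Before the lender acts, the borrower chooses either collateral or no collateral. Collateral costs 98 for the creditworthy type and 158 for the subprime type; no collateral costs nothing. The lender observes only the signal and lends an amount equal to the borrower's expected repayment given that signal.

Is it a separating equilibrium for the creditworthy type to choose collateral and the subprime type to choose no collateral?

No

If types separate, collateral earns payment 277 and no collateral earns 96.
Creditworthy: collateral gives 277 − 98 = 179; no collateral gives 96 − 0 = 96. No deviation. ✓
Subprime: no collateral gives 96 − 0 = 96; collateral gives 277 − 158 = 119. Would deviate. ✗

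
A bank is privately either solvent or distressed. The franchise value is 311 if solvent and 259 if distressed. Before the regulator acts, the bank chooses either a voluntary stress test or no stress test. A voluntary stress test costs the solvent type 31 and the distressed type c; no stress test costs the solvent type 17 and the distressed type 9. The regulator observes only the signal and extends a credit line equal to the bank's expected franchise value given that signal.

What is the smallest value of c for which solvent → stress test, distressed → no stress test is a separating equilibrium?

61

Under separation: stress test → solvent (pays 311); no stress test → distressed (pays 259).
Solvent: 311 − 31 = 280 ≥ 259 − 17 = 242. Holds regardless of c. ✓
Distressed: 259 − 9 ≥ 311 − c, so c ≥ 311 − 250 = 61.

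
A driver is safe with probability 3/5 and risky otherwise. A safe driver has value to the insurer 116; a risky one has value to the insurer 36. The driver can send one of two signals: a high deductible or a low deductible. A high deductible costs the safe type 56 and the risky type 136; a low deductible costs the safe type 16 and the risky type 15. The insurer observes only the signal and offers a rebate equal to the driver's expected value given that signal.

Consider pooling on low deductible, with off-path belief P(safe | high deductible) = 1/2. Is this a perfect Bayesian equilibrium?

Yes

At the pooled signal (low deductible) the insurer holds the prior 3/5 and pays 3/5·116 + 2/5·36 = 84. Off-path (high deductible) belief 1/2 gives 1/2·116 + 1/2·36 = 76.
Safe: low deductible gives 84 − 16 = 68; high deductible gives 76 − 56 = 20. Stays. ✓
Risky: low deductible gives 84 − 15 = 69; high deductible gives 76 − 136 = -60. Stays. ✓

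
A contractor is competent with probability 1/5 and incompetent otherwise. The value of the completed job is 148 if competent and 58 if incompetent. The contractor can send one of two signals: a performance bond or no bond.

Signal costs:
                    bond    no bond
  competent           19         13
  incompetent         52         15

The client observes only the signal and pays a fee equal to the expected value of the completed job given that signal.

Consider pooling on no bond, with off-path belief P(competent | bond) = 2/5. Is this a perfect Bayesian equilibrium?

At the pooled signal (no bond) the client holds the prior 1/5 and pays 1/5·148 + 4/5·58 = 76. Off-path (bond) belief 2/5 gives 2/5·148 + 3/5·58 = 94.
Competent: no bond gives 76 − 13 = 63; bond gives 94 − 19 = 75. Deviates. ✗
Incompetent: no bond gives 76 − 15 = 61; bond gives 94 − 52 = 42. Stays. ✓

No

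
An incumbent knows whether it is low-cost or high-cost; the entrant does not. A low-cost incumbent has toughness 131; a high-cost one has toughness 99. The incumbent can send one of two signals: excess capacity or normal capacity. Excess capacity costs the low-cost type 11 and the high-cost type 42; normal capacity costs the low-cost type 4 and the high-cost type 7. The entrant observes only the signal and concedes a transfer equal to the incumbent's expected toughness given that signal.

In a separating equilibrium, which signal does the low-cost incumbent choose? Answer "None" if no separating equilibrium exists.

Try low-cost → excess capacity, high-cost → normal capacity:
  If types separate, excess capacity earns payment 131 and normal capacity earns 99.
  Low-cost: excess capacity gives 131 − 11 = 120; normal capacity gives 99 − 4 = 95. No deviation. ✓
  High-cost: normal capacity gives 99 − 7 = 92; excess capacity gives 131 − 42 = 89. No deviation. ✓
Both hold — the low-cost type sends excess capacity.

excess capacity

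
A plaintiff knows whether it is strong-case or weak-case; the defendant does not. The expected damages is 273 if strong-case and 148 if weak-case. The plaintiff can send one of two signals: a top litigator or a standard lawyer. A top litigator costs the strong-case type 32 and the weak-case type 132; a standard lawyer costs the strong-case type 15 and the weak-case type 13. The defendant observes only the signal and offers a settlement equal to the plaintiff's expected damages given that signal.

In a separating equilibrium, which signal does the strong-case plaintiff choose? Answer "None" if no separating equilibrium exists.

Try strong-case → top litigator, weak-case → standard lawyer:
  If types separate, top litigator earns payment 273 and standard lawyer earns 148.
  Strong-case: top litigator gives 273 − 32 = 241; standard lawyer gives 148 − 15 = 133. No deviation. ✓
  Weak-case: standard lawyer gives 148 − 13 = 135; top litigator gives 273 − 132 = 141. Would deviate. ✗
Try strong-case → standard lawyer, weak-case → top litigator:
  If types separate, standard lawyer earns payment 273 and top litigator earns 148.
  Strong-case: standard lawyer gives 273 − 15 = 258; top litigator gives 148 − 32 = 116. No deviation. ✓
  Weak-case: top litigator gives 148 − 132 = 16; standard lawyer gives 273 − 13 = 260. Would deviate. ✗
Neither assignment is incentive-compatible.

None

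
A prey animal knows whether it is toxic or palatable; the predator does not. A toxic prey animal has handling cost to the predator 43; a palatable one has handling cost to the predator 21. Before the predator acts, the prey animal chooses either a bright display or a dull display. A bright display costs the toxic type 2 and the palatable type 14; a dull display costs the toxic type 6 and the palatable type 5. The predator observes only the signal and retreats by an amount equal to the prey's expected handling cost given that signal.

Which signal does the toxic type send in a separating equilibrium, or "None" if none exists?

Try toxic → bright display, palatable → dull display:
  Under separation the predator infers type exactly: bright display → toxic (pays 43), dull display → palatable (pays 21).
  Toxic: bright display gives 43 − 2 = 41; dull display gives 21 − 6 = 15. No deviation. ✓
  Palatable: dull display gives 21 − 5 = 16; bright display gives 43 − 14 = 29. Would deviate. ✗
Try toxic → dull display, palatable → bright display:
  Under separation the predator infers type exactly: dull display → toxic (pays 43), bright display → palatable (pays 21).
  Toxic: dull display gives 43 − 6 = 37; bright display gives 21 − 2 = 19. No deviation. ✓
  Palatable: bright display gives 21 − 14 = 7; dull display gives 43 − 5 = 38. Would deviate. ✗
Neither assignment is incentive-compatible.

None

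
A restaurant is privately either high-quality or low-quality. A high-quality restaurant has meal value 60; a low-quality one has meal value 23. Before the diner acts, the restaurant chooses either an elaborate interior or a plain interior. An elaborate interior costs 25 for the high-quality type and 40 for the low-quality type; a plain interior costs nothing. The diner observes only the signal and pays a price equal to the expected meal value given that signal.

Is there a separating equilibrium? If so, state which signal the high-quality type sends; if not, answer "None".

Try high-quality → elaborate interior, low-quality → plain interior:
  Under separation the diner infers type exactly: elaborate interior → high-quality (pays 60), plain interior → low-quality (pays 23).
  High-quality: elaborate interior gives 60 − 25 = 35; plain interior gives 23 − 0 = 23. No deviation. ✓
  Low-quality: plain interior gives 23 − 0 = 23; elaborate interior gives 60 − 40 = 20. No deviation. ✓
Both hold — the high-quality type sends elaborate interior.

elaborate interior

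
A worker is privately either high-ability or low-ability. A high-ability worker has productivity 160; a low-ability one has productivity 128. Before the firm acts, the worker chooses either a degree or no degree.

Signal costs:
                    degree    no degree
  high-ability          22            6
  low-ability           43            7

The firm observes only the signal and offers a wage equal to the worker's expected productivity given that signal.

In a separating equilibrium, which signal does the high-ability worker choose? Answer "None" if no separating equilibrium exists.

degree

Try high-ability → degree, low-ability → no degree:
  If types separate, degree earns payment 160 and no degree earns 128.
  High-ability: degree gives 160 − 22 = 138; no degree gives 128 − 6 = 122. No deviation. ✓
  Low-ability: no degree gives 128 − 7 = 121; degree gives 160 − 43 = 117. No deviation. ✓
Both hold — the high-ability type sends degree.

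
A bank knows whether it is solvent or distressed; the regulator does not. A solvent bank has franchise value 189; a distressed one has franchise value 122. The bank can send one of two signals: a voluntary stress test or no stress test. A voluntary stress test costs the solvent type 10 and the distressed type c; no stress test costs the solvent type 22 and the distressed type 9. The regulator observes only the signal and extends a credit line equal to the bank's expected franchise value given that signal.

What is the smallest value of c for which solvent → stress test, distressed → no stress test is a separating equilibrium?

76

Under separation: stress test → solvent (pays 189); no stress test → distressed (pays 122).
Solvent: 189 − 10 = 179 ≥ 122 − 22 = 100. Holds regardless of c. ✓
Distressed: 122 − 9 ≥ 189 − c, so c ≥ 189 − 113 = 76.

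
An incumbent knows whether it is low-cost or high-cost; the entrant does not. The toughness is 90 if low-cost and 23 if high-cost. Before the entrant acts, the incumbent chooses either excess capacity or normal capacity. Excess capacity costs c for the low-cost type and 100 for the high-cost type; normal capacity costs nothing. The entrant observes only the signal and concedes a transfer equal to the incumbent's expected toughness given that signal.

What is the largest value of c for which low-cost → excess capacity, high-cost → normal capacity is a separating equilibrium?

Under separation: excess capacity → low-cost (pays 90); normal capacity → high-cost (pays 23).
High-cost: 23 − 0 = 23 ≥ 90 − 100 = -10. Holds regardless of c. ✓
Low-cost: 90 − c ≥ 23 − 0, so c ≤ 90 − 23 = 67.

67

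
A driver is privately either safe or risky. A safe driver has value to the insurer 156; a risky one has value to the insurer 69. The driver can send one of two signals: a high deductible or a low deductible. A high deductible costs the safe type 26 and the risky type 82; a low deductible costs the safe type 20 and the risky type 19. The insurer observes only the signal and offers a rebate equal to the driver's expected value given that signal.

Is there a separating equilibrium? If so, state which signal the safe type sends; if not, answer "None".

Try safe → high deductible, risky → low deductible:
  If types separate, high deductible earns payment 156 and low deductible earns 69.
  Safe: high deductible gives 156 − 26 = 130; low deductible gives 69 − 20 = 49. No deviation. ✓
  Risky: low deductible gives 69 − 19 = 50; high deductible gives 156 − 82 = 74. Would deviate. ✗
Try safe → low deductible, risky → high deductible:
  If types separate, low deductible earns payment 156 and high deductible earns 69.
  Safe: low deductible gives 156 − 20 = 136; high deductible gives 69 − 26 = 43. No deviation. ✓
  Risky: high deductible gives 69 − 82 = -13; low deductible gives 156 − 19 = 137. Would deviate. ✗
Neither assignment is incentive-compatible.

None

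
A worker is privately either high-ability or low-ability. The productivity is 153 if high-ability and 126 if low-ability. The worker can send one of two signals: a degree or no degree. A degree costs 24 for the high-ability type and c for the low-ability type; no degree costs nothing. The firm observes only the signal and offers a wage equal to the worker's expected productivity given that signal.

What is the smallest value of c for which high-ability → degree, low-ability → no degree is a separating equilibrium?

Under separation: degree → high-ability (pays 153); no degree → low-ability (pays 126).
High-ability: 153 − 24 = 129 ≥ 126 − 0 = 126. Holds regardless of c. ✓
Low-ability: 126 − 0 ≥ 153 − c, so c ≥ 153 − 126 = 27.

27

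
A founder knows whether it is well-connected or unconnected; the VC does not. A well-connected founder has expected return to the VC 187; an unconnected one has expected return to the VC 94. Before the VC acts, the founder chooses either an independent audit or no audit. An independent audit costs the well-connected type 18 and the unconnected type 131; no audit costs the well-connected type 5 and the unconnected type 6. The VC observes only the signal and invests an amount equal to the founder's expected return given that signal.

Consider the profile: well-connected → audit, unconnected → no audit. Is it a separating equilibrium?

Yes

If types separate, audit earns payment 187 and no audit earns 94.
Well-connected: audit gives 187 − 18 = 169; no audit gives 94 − 5 = 89. No deviation. ✓
Unconnected: no audit gives 94 − 6 = 88; audit gives 187 − 131 = 56. No deviation. ✓
Both incentive constraints hold.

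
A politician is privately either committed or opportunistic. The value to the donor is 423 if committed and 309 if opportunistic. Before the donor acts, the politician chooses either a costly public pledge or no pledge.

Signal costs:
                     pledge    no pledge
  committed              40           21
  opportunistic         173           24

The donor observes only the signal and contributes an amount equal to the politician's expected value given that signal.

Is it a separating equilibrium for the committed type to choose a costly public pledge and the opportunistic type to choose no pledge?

If types separate, pledge earns payment 423 and no pledge earns 309.
Committed: pledge gives 423 − 40 = 383; no pledge gives 309 − 21 = 288. No deviation. ✓
Opportunistic: no pledge gives 309 − 24 = 285; pledge gives 423 − 173 = 250. No deviation. ✓
Neither type gains from mimicking the other.

Yes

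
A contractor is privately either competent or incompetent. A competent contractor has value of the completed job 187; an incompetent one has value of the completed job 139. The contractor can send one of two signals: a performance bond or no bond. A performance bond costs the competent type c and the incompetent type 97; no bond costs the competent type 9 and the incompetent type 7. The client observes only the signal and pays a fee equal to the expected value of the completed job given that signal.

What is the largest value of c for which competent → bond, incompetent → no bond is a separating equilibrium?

57

Under separation: bond → competent (pays 187); no bond → incompetent (pays 139).
Incompetent: 139 − 7 = 132 ≥ 187 − 97 = 90. Holds regardless of c. ✓
Competent: 187 − c ≥ 139 − 9, so c ≤ 187 − 130 = 57.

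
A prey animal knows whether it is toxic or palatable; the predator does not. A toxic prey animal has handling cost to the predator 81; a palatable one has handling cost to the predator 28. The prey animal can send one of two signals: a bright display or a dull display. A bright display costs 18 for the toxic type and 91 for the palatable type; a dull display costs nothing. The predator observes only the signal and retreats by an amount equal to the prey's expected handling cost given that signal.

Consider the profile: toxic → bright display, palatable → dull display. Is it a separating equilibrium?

Yes

If types separate, bright display earns payment 81 and dull display earns 28.
Toxic: bright display gives 81 − 18 = 63; dull display gives 28 − 0 = 28. No deviation. ✓
Palatable: dull display gives 28 − 0 = 28; bright display gives 81 − 91 = -10. No deviation. ✓
Neither type gains from mimicking the other.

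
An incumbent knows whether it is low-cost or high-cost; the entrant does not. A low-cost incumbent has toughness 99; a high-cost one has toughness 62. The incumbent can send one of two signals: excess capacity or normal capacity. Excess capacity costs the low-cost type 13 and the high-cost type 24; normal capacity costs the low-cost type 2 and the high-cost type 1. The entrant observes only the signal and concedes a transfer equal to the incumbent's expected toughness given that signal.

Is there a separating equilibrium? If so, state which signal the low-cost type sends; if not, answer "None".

Try low-cost → excess capacity, high-cost → normal capacity:
  If types separate, excess capacity earns payment 99 and normal capacity earns 62.
  Low-cost: excess capacity gives 99 − 13 = 86; normal capacity gives 62 − 2 = 60. No deviation. ✓
  High-cost: normal capacity gives 62 − 1 = 61; excess capacity gives 99 − 24 = 75. Would deviate. ✗
Try low-cost → normal capacity, high-cost → excess capacity:
  If types separate, normal capacity earns payment 99 and excess capacity earns 62.
  Low-cost: normal capacity gives 99 − 2 = 97; excess capacity gives 62 − 13 = 49. No deviation. ✓
  High-cost: excess capacity gives 62 − 24 = 38; normal capacity gives 99 − 1 = 98. Would deviate. ✗
Neither assignment is incentive-compatible.

None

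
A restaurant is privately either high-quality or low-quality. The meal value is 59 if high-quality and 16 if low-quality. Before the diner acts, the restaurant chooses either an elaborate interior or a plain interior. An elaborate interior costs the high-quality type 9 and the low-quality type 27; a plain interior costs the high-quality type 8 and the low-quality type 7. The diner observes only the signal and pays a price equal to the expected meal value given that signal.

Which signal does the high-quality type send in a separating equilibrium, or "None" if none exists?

None

Try high-quality → elaborate interior, low-quality → plain interior:
  If types separate, elaborate interior earns payment 59 and plain interior earns 16.
  High-quality: elaborate interior gives 59 − 9 = 50; plain interior gives 16 − 8 = 8. No deviation. ✓
  Low-quality: plain interior gives 16 − 7 = 9; elaborate interior gives 59 − 27 = 32. Would deviate. ✗
Try high-quality → plain interior, low-quality → elaborate interior:
  If types separate, plain interior earns payment 59 and elaborate interior earns 16.
  High-quality: plain interior gives 59 − 8 = 51; elaborate interior gives 16 − 9 = 7. No deviation. ✓
  Low-quality: elaborate interior gives 16 − 27 = -11; plain interior gives 59 − 7 = 52. Would deviate. ✗
Neither assignment is incentive-compatible.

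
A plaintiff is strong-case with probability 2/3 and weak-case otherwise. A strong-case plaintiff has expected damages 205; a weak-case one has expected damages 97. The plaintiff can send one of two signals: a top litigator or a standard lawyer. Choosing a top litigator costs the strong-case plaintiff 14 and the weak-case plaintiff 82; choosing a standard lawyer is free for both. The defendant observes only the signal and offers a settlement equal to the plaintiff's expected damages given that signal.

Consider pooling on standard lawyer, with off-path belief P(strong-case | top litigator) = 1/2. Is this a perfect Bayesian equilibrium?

Yes

On the equilibrium path (standard lawyer) the defendant holds the prior 2/3 and pays 2/3·205 + 1/3·97 = 169. Off-path (top litigator) belief 1/2 gives 1/2·205 + 1/2·97 = 151.
Strong-case: standard lawyer gives 169 − 0 = 169; top litigator gives 151 − 14 = 137. Stays. ✓
Weak-case: standard lawyer gives 169 − 0 = 169; top litigator gives 151 − 82 = 69. Stays. ✓
Beliefs are Bayes-consistent on-path and both types best-respond.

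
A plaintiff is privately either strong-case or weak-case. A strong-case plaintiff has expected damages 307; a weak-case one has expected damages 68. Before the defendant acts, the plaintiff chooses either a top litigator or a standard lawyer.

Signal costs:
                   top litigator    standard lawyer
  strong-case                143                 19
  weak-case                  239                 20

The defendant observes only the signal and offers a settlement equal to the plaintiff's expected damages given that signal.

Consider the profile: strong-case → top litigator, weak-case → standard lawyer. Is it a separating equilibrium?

If types separate, top litigator earns payment 307 and standard lawyer earns 68.
Strong-case: top litigator gives 307 − 143 = 164; standard lawyer gives 68 − 19 = 49. No deviation. ✓
Weak-case: standard lawyer gives 68 − 20 = 48; top litigator gives 307 − 239 = 68. Would deviate. ✗

No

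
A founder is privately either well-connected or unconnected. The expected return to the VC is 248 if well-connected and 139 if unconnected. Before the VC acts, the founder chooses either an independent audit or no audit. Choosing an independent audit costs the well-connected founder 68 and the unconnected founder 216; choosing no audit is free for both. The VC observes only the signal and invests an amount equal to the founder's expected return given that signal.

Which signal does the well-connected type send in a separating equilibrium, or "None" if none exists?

Try well-connected → audit, unconnected → no audit:
  If types separate, audit earns payment 248 and no audit earns 139.
  Well-connected: audit gives 248 − 68 = 180; no audit gives 139 − 0 = 139. No deviation. ✓
  Unconnected: no audit gives 139 − 0 = 139; audit gives 248 − 216 = 32. No deviation. ✓
Both hold — the well-connected type sends audit.

audit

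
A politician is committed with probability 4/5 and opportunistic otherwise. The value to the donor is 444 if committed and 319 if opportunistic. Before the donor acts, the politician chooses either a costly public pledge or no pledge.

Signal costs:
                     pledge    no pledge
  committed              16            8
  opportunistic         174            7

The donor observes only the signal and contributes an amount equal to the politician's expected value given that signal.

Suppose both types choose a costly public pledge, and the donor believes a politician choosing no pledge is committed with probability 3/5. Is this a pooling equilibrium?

No

At the pooled signal (pledge) the donor holds the prior 4/5 and pays 4/5·444 + 1/5·319 = 419. Off-path (no pledge) belief 3/5 gives 3/5·444 + 2/5·319 = 394.
Committed: pledge gives 419 − 16 = 403; no pledge gives 394 − 8 = 386. Stays. ✓
Opportunistic: pledge gives 419 − 174 = 245; no pledge gives 394 − 7 = 387. Deviates. ✗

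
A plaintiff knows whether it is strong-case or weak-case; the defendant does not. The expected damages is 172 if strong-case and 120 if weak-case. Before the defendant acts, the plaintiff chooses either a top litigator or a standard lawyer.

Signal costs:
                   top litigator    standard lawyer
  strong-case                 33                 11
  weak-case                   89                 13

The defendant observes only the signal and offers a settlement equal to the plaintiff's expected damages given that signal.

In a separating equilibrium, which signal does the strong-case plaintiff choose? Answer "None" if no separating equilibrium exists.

top litigator

Try strong-case → top litigator, weak-case → standard lawyer:
  If types separate, top litigator earns payment 172 and standard lawyer earns 120.
  Strong-case: top litigator gives 172 − 33 = 139; standard lawyer gives 120 − 11 = 109. No deviation. ✓
  Weak-case: standard lawyer gives 120 − 13 = 107; top litigator gives 172 − 89 = 83. No deviation. ✓
Both hold — the strong-case type sends top litigator.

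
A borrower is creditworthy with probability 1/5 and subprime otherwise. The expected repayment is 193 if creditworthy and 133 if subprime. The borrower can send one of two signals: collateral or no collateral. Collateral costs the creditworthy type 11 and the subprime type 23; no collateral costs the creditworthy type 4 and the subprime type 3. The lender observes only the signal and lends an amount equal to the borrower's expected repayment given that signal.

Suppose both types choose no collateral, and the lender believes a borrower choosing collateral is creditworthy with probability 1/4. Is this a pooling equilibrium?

At the pooled signal (no collateral) the lender holds the prior 1/5 and pays 1/5·193 + 4/5·133 = 145. Off-path (collateral) belief 1/4 gives 1/4·193 + 3/4·133 = 148.
Creditworthy: no collateral gives 145 − 4 = 141; collateral gives 148 − 11 = 137. Stays. ✓
Subprime: no collateral gives 145 − 3 = 142; collateral gives 148 − 23 = 125. Stays. ✓

Yes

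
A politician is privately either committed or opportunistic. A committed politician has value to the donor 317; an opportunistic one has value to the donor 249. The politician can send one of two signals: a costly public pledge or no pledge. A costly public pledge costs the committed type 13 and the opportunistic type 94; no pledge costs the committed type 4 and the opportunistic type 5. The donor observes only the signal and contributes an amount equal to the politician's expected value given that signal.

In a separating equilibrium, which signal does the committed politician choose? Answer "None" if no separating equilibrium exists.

Try committed → pledge, opportunistic → no pledge:
  Under separation the donor infers type exactly: pledge → committed (pays 317), no pledge → opportunistic (pays 249).
  Committed: pledge gives 317 − 13 = 304; no pledge gives 249 − 4 = 245. No deviation. ✓
  Opportunistic: no pledge gives 249 − 5 = 244; pledge gives 317 − 94 = 223. No deviation. ✓
Both hold — the committed type sends pledge.

pledge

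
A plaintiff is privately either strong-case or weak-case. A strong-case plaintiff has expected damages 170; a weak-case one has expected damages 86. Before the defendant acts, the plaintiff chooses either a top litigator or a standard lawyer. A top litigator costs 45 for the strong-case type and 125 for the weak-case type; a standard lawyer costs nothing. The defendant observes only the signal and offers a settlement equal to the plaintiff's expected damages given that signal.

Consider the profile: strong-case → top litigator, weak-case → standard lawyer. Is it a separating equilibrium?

Under separation the defendant infers type exactly: top litigator → strong-case (pays 170), standard lawyer → weak-case (pays 86).
Strong-case: top litigator gives 170 − 45 = 125; standard lawyer gives 86 − 0 = 86. No deviation. ✓
Weak-case: standard lawyer gives 86 − 0 = 86; top litigator gives 170 − 125 = 45. No deviation. ✓
Neither type gains from mimicking the other.

Yes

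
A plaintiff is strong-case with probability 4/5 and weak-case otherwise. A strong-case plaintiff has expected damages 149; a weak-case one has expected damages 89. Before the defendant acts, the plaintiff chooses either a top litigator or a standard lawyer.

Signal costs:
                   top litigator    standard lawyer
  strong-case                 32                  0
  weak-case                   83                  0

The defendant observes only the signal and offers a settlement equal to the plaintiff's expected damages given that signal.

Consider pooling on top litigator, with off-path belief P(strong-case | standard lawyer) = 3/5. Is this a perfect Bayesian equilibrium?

No

At the pooled signal (top litigator) the defendant holds the prior 4/5 and pays 4/5·149 + 1/5·89 = 137. Off-path (standard lawyer) belief 3/5 gives 3/5·149 + 2/5·89 = 125.
Strong-case: top litigator gives 137 − 32 = 105; standard lawyer gives 125 − 0 = 125. Deviates. ✗
Weak-case: top litigator gives 137 − 83 = 54; standard lawyer gives 125 − 0 = 125. Deviates. ✗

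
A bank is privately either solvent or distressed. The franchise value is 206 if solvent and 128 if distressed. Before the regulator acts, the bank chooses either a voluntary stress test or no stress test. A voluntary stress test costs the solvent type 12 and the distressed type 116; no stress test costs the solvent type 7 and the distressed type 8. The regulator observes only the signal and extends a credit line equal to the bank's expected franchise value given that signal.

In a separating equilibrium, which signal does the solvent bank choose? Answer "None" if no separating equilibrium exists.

Try solvent → stress test, distressed → no stress test:
  Under separation the regulator infers type exactly: stress test → solvent (pays 206), no stress test → distressed (pays 128).
  Solvent: stress test gives 206 − 12 = 194; no stress test gives 128 − 7 = 121. No deviation. ✓
  Distressed: no stress test gives 128 − 8 = 120; stress test gives 206 − 116 = 90. No deviation. ✓
Both hold — the solvent type sends stress test.

stress test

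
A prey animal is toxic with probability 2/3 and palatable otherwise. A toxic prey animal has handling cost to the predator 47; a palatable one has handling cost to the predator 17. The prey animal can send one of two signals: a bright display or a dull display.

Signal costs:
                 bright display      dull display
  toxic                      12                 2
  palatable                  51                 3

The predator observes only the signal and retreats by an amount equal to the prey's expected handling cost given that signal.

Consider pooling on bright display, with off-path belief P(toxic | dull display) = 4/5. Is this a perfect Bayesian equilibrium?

On the equilibrium path (bright display) the predator holds the prior 2/3 and pays 2/3·47 + 1/3·17 = 37. Off-path (dull display) belief 4/5 gives 4/5·47 + 1/5·17 = 41.
Toxic: bright display gives 37 − 12 = 25; dull display gives 41 − 2 = 39. Deviates. ✗
Palatable: bright display gives 37 − 51 = -14; dull display gives 41 − 3 = 38. Deviates. ✗

No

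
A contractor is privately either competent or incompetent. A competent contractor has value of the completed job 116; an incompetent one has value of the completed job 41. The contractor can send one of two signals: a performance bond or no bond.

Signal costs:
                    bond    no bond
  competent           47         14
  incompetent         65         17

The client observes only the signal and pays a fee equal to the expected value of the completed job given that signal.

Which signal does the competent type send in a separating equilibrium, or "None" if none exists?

Try competent → bond, incompetent → no bond:
  If types separate, bond earns payment 116 and no bond earns 41.
  Competent: bond gives 116 − 47 = 69; no bond gives 41 − 14 = 27. No deviation. ✓
  Incompetent: no bond gives 41 − 17 = 24; bond gives 116 − 65 = 51. Would deviate. ✗
Try competent → no bond, incompetent → bond:
  If types separate, no bond earns payment 116 and bond earns 41.
  Competent: no bond gives 116 − 14 = 102; bond gives 41 − 47 = -6. No deviation. ✓
  Incompetent: bond gives 41 − 65 = -24; no bond gives 116 − 17 = 99. Would deviate. ✗
Neither assignment is incentive-compatible.

None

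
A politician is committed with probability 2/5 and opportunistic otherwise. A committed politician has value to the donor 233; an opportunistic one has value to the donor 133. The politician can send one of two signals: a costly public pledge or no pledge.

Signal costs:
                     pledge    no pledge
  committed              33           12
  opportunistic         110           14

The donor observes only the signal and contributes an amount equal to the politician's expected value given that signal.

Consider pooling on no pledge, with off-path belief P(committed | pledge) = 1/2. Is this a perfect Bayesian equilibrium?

At the pooled signal (no pledge) the donor holds the prior 2/5 and pays 2/5·233 + 3/5·133 = 173. Off-path (pledge) belief 1/2 gives 1/2·233 + 1/2·133 = 183.
Committed: no pledge gives 173 − 12 = 161; pledge gives 183 − 33 = 150. Stays. ✓
Opportunistic: no pledge gives 173 − 14 = 159; pledge gives 183 − 110 = 73. Stays. ✓

Yes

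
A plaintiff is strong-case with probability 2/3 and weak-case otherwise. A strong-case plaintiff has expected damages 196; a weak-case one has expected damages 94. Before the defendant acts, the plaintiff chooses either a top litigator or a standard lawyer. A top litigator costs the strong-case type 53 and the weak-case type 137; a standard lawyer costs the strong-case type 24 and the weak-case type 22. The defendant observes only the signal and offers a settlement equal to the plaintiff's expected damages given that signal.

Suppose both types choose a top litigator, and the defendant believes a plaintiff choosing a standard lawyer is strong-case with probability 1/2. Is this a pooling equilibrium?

No

At the pooled signal (top litigator) the defendant holds the prior 2/3 and pays 2/3·196 + 1/3·94 = 162. Off-path (standard lawyer) belief 1/2 gives 1/2·196 + 1/2·94 = 145.
Strong-case: top litigator gives 162 − 53 = 109; standard lawyer gives 145 − 24 = 121. Deviates. ✗
Weak-case: top litigator gives 162 − 137 = 25; standard lawyer gives 145 − 22 = 123. Deviates. ✗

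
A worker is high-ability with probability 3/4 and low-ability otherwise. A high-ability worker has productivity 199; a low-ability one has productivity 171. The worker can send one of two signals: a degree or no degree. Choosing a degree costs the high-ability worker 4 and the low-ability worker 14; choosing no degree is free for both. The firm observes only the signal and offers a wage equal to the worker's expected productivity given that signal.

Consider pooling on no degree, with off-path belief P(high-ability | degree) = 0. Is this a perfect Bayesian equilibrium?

On the equilibrium path (no degree) the firm holds the prior 3/4 and pays 3/4·199 + 1/4·171 = 192. Off-path (degree) belief 0 gives 0·199 + 1·171 = 171.
High-ability: no degree gives 192 − 0 = 192; degree gives 171 − 4 = 167. Stays. ✓
Low-ability: no degree gives 192 − 0 = 192; degree gives 171 − 14 = 157. Stays. ✓
Beliefs are Bayes-consistent on-path and both types best-respond.

Yes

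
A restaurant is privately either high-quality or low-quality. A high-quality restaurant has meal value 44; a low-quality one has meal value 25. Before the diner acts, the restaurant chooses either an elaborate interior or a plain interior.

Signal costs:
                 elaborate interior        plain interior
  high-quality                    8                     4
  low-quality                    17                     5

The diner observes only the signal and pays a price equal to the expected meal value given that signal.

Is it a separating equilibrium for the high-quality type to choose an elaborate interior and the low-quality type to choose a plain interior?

No

Under separation the diner infers type exactly: elaborate interior → high-quality (pays 44), plain interior → low-quality (pays 25).
High-quality: elaborate interior gives 44 − 8 = 36; plain interior gives 25 − 4 = 21. No deviation. ✓
Low-quality: plain interior gives 25 − 5 = 20; elaborate interior gives 44 − 17 = 27. Would deviate. ✗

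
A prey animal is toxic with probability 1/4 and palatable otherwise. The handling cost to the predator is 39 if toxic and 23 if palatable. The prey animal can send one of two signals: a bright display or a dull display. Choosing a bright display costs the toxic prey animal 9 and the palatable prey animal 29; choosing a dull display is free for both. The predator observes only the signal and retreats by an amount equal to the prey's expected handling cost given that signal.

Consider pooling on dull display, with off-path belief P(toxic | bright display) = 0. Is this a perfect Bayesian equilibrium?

Yes

On the equilibrium path (dull display) the predator holds the prior 1/4 and pays 1/4·39 + 3/4·23 = 27. Off-path (bright display) belief 0 gives 0·39 + 1·23 = 23.
Toxic: dull display gives 27 − 0 = 27; bright display gives 23 − 9 = 14. Stays. ✓
Palatable: dull display gives 27 − 0 = 27; bright display gives 23 − 29 = -6. Stays. ✓
Beliefs are Bayes-consistent on-path and both types best-respond.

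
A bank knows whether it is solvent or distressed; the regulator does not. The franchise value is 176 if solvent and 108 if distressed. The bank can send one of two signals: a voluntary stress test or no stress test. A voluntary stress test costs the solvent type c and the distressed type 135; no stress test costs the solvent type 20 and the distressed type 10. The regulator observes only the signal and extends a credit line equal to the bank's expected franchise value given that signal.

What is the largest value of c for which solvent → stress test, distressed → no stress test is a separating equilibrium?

88

Under separation: stress test → solvent (pays 176); no stress test → distressed (pays 108).
Distressed: 108 − 10 = 98 ≥ 176 − 135 = 41. Holds regardless of c. ✓
Solvent: 176 − c ≥ 108 − 20, so c ≤ 176 − 88 = 88.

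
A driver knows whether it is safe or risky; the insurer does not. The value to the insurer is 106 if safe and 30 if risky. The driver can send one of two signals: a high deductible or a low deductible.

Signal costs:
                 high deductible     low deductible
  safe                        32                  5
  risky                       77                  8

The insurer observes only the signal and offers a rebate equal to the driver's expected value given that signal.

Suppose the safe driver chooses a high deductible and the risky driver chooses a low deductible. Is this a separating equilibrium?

No

If types separate, high deductible earns payment 106 and low deductible earns 30.
Safe: high deductible gives 106 − 32 = 74; low deductible gives 30 − 5 = 25. No deviation. ✓
Risky: low deductible gives 30 − 8 = 22; high deductible gives 106 − 77 = 29. Would deviate. ✗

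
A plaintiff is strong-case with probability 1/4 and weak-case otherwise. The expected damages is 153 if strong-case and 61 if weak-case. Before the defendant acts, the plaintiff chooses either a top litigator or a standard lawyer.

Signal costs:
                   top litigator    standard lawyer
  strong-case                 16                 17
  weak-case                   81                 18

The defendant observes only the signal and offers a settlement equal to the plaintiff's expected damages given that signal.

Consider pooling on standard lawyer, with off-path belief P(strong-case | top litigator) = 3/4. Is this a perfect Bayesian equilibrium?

At the pooled signal (standard lawyer) the defendant holds the prior 1/4 and pays 1/4·153 + 3/4·61 = 84. Off-path (top litigator) belief 3/4 gives 3/4·153 + 1/4·61 = 130.
Strong-case: standard lawyer gives 84 − 17 = 67; top litigator gives 130 − 16 = 114. Deviates. ✗
Weak-case: standard lawyer gives 84 − 18 = 66; top litigator gives 130 − 81 = 49. Stays. ✓

No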